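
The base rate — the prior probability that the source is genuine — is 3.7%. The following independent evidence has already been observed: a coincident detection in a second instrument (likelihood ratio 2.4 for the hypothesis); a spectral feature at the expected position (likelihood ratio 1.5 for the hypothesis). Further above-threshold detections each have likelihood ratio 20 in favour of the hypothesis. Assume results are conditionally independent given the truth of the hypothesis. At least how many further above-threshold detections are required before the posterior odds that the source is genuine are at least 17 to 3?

Prior odds = 0.037/0.963 = 37/963.
Combined Bayes factor of the evidence already in hand = 2.4 × 1.5 = 3.6.
Odds after that evidence = (37/963) × 3.6 = 74/535.
Target odds = 17/3.
Need 20ⁿ ≥ 17/3 ÷ (74/535) = 9095/222.
20¹ = 20 falls short of 9095/222 but 20² = 400 reaches it, so n = 2.

2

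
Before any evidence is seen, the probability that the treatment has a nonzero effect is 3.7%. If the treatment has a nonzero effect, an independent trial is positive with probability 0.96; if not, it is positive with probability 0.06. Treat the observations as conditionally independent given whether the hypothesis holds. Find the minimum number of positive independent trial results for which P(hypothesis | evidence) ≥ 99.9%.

Prior odds: 0.037 ÷ 0.963 = 37/963.
Likelihood ratio of a positive = 0.96/0.06 = 16.
Target odds: 0.999 ÷ 0.001 = 999.
Require 16ⁿ ≥ 999 ÷ (37/963) = 26001.
16³ = 4096 falls short of 26001 but 16⁴ = 65536 reaches it, so n = 4.

4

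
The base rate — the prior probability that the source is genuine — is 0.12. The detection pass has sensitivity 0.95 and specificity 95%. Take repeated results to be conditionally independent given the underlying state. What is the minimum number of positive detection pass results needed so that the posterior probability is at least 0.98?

2

Prior odds: 0.12 ÷ 0.88 = 3/22.
False-positive rate = 1 − 0.95 = 0.05; likelihood ratio of a positive = 0.95/0.05 = 19.
Target posterior odds = 0.98/0.02 = 49.
Need (3/22) × 19ⁿ ≥ 49, i.e. 19ⁿ ≥ 1078/3.
19¹ = 19 falls short of 1078/3 but 19² = 361 reaches it, so n = 2.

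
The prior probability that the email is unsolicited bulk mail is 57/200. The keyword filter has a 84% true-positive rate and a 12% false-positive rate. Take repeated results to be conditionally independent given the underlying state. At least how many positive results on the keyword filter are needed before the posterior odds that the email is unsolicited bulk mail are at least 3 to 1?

Prior odds = 0.285/0.715 = 57/143.
Likelihood ratio of a positive result = 0.84/0.12 = 7.
Target odds = 3.
Require 7ⁿ ≥ 3 ÷ (57/143) = 143/19.
7¹ = 7 falls short of 143/19 but 7² = 49 reaches it, so n = 2.

2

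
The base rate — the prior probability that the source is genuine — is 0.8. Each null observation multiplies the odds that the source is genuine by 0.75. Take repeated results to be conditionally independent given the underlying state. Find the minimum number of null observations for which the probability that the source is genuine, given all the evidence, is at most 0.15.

Prior odds = 0.8/0.2 = 4.
Likelihood ratio per null observation = 0.75.
Target odds: 0.15 ÷ 0.85 = 3/17.
Need 4 × 0.75ⁿ ≤ 3/17, i.e. 0.75ⁿ ≤ 3/68.
0.75¹⁰ = 59049/1048576 is still above 3/68 but 0.75¹¹ = 177147/4194304 is at or below it, so n = 11.

11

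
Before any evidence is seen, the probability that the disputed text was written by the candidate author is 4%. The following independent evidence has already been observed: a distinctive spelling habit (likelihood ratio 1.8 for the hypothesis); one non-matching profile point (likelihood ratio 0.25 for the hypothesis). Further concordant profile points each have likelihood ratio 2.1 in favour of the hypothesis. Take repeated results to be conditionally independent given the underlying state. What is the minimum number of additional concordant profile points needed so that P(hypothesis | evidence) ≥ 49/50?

Prior odds = 0.04/0.96 = 1/24.
Combined Bayes factor of the evidence already in hand = 1.8 × 0.25 = 0.45.
Odds after that evidence = (1/24) × 0.45 = 0.01875.
Target odds = 0.98/0.02 = 49.
Need 2.1ⁿ ≥ 49 ÷ 0.01875 = 7840/3.
2.1¹⁰ ≈1667.99 falls short of 7840/3 but 2.1¹¹ ≈3502.78 reaches it, so n = 11.

11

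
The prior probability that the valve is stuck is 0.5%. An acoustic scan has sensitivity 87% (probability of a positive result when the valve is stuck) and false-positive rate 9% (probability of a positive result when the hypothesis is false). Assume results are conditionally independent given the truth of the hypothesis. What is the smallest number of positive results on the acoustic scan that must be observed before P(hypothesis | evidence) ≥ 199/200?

Prior odds: 0.005 ÷ 0.995 = 1/199.
Likelihood ratio of a positive result = 0.87/0.09 = 29/3.
Target posterior odds = 0.995/0.005 = 199.
Need (1/199) × (29/3)ⁿ ≥ 199, i.e. (29/3)ⁿ ≥ 39601.
(29/3)⁴ = 707281/81 falls short of 39601 but (29/3)⁵ = 20511149/243 reaches it, so n = 5.

5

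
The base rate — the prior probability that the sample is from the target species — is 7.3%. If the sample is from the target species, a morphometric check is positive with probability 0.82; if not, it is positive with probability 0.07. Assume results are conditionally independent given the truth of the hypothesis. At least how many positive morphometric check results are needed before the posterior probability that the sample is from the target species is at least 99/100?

3

Prior odds: 0.073 ÷ 0.927 = 73/927.
Likelihood ratio of a positive = 0.82/0.07 = 82/7.
Target posterior odds = 0.99/0.01 = 99.
Require (82/7)ⁿ ≥ 99 ÷ (73/927) = 91773/73.
(82/7)² = 6724/49 falls short of 91773/73 but (82/7)³ = 551368/343 reaches it, so n = 3.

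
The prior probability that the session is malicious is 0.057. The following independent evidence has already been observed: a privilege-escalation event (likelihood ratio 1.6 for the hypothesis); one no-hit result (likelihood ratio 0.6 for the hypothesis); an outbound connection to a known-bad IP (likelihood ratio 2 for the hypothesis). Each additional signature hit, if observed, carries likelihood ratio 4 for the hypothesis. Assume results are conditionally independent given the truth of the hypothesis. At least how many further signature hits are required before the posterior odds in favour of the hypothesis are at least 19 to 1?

Prior odds = 0.057/0.943 = 57/943.
Combined Bayes factor of the evidence already in hand = 1.6 × 0.6 × 2 = 1.92.
Odds after that evidence = (57/943) × 1.92 = 2736/23575.
Target odds = 19.
Need 4ⁿ ≥ 19 ÷ (2736/23575) = 23575/144.
4³ = 64 falls short of 23575/144 but 4⁴ = 256 reaches it, so n = 4.

4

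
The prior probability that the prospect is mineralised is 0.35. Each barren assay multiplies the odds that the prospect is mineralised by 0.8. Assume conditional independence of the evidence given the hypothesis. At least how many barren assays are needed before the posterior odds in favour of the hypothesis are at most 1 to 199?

21

Prior odds: 0.35 ÷ 0.65 = 7/13.
Likelihood ratio per barren assay = 0.8.
Target odds = 1/199.
Need (7/13) × 0.8ⁿ ≤ 1/199, i.e. 0.8ⁿ ≤ 13/1393.
0.8²⁰ ≈0.0115292 is still above 13/1393 but 0.8²¹ ≈0.00922337 is at or below it, so n = 21.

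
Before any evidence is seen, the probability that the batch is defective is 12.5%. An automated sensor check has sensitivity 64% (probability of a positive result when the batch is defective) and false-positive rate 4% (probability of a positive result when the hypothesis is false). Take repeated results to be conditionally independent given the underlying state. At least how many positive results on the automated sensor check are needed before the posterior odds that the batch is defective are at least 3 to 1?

2

Prior odds = 0.125/0.875 = 1/7.
Likelihood ratio of a positive result = 0.64/0.04 = 16.
Target odds = 3.
Require 16ⁿ ≥ 3 ÷ (1/7) = 21.
16¹ = 16 falls short of 21 but 16² = 256 reaches it, so n = 2.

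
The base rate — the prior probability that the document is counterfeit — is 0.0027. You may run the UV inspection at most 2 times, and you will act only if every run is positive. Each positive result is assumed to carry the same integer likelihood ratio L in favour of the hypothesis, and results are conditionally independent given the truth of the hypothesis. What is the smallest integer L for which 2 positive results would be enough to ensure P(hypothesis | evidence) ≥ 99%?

192

Prior odds = 0.0027/0.9973 = 27/9973.
Target odds = 0.99/0.01 = 99.
Need L² ≥ 99 ÷ (27/9973) = 109703/3.
191² = 36481 < 109703/3 ≤ 36864 = 192², so L = 192.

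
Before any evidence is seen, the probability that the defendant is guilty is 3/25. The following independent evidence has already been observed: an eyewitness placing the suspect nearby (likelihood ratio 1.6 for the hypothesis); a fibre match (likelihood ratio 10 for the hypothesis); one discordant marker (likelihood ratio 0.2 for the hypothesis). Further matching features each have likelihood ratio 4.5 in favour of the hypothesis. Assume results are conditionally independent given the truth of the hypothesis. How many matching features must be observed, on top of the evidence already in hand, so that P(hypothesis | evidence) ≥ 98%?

4

Prior odds = 0.12/0.88 = 3/22.
Combined Bayes factor of the evidence already in hand = 1.6 × 10 × 0.2 = 3.2.
Odds after that evidence = (3/22) × 3.2 = 24/55.
Target odds = 0.98/0.02 = 49.
Need 4.5ⁿ ≥ 49 ÷ (24/55) = 2695/24.
4.5³ = 91.125 falls short of 2695/24 but 4.5⁴ = 410.0625 reaches it, so n = 4.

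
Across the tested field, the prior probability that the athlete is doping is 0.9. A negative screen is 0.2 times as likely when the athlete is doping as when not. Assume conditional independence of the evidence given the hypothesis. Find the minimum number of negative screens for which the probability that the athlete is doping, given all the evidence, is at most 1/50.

Prior odds: 0.9 ÷ 0.1 = 9.
Likelihood ratio per negative screen = 0.2.
Target posterior odds = 0.02/0.98 = 1/49.
Need 9 × 0.2ⁿ ≤ 1/49, i.e. 0.2ⁿ ≤ 1/441.
0.2³ = 0.008 is still above 1/441 but 0.2⁴ = 0.0016 is at or below it, so n = 4.

4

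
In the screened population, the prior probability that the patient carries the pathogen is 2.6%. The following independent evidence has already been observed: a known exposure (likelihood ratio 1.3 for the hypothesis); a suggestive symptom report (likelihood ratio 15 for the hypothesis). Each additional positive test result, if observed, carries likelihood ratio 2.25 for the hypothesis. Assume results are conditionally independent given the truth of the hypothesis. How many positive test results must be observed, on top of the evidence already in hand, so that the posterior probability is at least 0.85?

Prior odds = 0.026/0.974 = 13/487.
Combined Bayes factor of the evidence already in hand = 1.3 × 15 = 19.5.
Odds after that evidence = (13/487) × 19.5 = 507/974.
Target odds = 0.85/0.15 = 17/3.
Need 2.25ⁿ ≥ 17/3 ÷ (507/974) = 16558/1521.
2.25² = 5.0625 falls short of 16558/1521 but 2.25³ = 11.390625 reaches it, so n = 3.

3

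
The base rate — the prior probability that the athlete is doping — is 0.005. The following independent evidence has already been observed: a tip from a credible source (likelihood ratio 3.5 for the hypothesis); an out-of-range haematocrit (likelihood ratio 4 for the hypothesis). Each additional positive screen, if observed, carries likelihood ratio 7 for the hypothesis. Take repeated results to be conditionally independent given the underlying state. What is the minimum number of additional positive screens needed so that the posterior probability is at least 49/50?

4

Prior odds = 0.005/0.995 = 1/199.
Combined Bayes factor of the evidence already in hand = 3.5 × 4 = 14.
Odds after that evidence = (1/199) × 14 = 14/199.
Target odds = 0.98/0.02 = 49.
Need 7ⁿ ≥ 49 ÷ (14/199) = 696.5.
7³ = 343 falls short of 696.5 but 7⁴ = 2401 reaches it, so n = 4.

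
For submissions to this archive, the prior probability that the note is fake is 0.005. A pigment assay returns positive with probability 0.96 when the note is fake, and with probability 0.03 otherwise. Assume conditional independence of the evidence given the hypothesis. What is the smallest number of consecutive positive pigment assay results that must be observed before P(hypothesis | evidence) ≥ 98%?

3

Prior odds = 0.005/0.995 = 1/199.
Likelihood ratio of a positive result = 0.96/0.03 = 32.
Target odds: 0.98 ÷ 0.02 = 49.
Require 32ⁿ ≥ 49 ÷ (1/199) = 9751.
32² = 1024 falls short of 9751 but 32³ = 32768 reaches it, so n = 3.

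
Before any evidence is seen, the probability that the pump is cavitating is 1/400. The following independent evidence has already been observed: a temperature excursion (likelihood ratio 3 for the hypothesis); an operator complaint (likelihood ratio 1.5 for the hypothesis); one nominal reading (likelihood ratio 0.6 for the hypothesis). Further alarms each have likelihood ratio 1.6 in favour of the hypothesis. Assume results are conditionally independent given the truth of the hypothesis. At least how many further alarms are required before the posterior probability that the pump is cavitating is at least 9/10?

Prior odds = 0.0025/0.9975 = 1/399.
Combined Bayes factor of the evidence already in hand = 3 × 1.5 × 0.6 = 2.7.
Odds after that evidence = (1/399) × 2.7 = 9/1330.
Target odds = 0.9/0.1 = 9.
Need 1.6ⁿ ≥ 9 ÷ (9/1330) = 1330.
1.6¹⁵ ≈1152.92 falls short of 1330 but 1.6¹⁶ ≈1844.67 reaches it, so n = 16.

16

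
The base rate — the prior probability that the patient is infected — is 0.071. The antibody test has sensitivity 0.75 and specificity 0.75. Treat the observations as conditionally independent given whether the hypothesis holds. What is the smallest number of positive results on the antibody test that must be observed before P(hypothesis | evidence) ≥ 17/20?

4

Prior odds: 0.071 ÷ 0.929 = 71/929.
False-positive rate = 1 − 0.75 = 0.25; likelihood ratio of a positive = 0.75/0.25 = 3.
Target odds: 0.85 ÷ 0.15 = 17/3.
Require 3ⁿ ≥ 17/3 ÷ (71/929) = 15793/213.
3³ = 27 falls short of 15793/213 but 3⁴ = 81 reaches it, so n = 4.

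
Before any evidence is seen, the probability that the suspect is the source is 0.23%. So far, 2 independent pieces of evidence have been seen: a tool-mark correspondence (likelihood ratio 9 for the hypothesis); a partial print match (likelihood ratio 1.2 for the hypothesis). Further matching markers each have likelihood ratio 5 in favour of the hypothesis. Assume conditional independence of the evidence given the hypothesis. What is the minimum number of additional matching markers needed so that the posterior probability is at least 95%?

Prior odds = 0.0023/0.9977 = 23/9977.
Combined Bayes factor of the evidence already in hand = 9 × 1.2 = 10.8.
Odds after that evidence = (23/9977) × 10.8 = 1242/49885.
Target odds = 0.95/0.05 = 19.
Need 5ⁿ ≥ 19 ÷ (1242/49885) = 947815/1242.
5⁴ = 625 falls short of 947815/1242 but 5⁵ = 3125 reaches it, so n = 5.

5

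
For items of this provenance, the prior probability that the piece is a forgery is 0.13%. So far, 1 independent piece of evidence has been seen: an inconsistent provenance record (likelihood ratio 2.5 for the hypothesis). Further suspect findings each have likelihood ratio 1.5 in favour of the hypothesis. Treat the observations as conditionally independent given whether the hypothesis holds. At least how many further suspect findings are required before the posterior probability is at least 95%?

22

Prior odds = 0.0013/0.9987 = 13/9987.
Bayes factor of the evidence already in hand = 2.5.
Odds after that evidence = (13/9987) × 2.5 = 65/19974.
Target odds = 0.95/0.05 = 19.
Need 1.5ⁿ ≥ 19 ÷ (65/19974) = 379506/65.
1.5²¹ ≈4987.89 falls short of 379506/65 but 1.5²² ≈7481.83 reaches it, so n = 22.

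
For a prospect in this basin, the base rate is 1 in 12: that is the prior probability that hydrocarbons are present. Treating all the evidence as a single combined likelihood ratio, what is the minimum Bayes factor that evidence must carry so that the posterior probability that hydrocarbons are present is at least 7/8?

77

Prior odds = (1/12)/(11/12) = 1/11.
Target odds = 0.875/0.125 = 7.
Required Bayes factor = 7 ÷ (1/11) = 77.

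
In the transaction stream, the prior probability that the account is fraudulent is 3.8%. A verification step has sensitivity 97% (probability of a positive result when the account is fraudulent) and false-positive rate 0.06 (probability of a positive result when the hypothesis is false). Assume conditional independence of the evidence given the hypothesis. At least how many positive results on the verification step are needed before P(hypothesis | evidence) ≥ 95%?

3

Prior odds: 0.038 ÷ 0.962 = 19/481.
Likelihood ratio of a positive result = 0.97/0.06 = 97/6.
Target posterior odds = 0.95/0.05 = 19.
Require (97/6)ⁿ ≥ 19 ÷ (19/481) = 481.
(97/6)² = 9409/36 falls short of 481 but (97/6)³ = 912673/216 reaches it, so n = 3.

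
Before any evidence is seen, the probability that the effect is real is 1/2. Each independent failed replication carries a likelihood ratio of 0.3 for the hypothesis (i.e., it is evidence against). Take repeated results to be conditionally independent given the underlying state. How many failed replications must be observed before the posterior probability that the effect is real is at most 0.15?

Prior odds = 0.5/0.5 = 1.
Likelihood ratio per failed replication = 0.3.
Target posterior odds = 0.15/0.85 = 3/17.
Need 1 × 0.3ⁿ ≤ 3/17, i.e. 0.3ⁿ ≤ 3/17.
0.3¹ = 0.3 is still above 3/17 but 0.3² = 0.09 is at or below it, so n = 2.

2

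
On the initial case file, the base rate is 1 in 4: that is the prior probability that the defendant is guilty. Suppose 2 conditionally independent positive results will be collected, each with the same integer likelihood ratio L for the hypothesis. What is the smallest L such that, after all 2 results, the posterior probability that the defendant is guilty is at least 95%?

8

Prior odds = 0.25/0.75 = 1/3.
Target odds = 0.95/0.05 = 19.
Need L² ≥ 19 ÷ (1/3) = 57.
7² = 49 < 57 ≤ 64 = 8², so L = 8.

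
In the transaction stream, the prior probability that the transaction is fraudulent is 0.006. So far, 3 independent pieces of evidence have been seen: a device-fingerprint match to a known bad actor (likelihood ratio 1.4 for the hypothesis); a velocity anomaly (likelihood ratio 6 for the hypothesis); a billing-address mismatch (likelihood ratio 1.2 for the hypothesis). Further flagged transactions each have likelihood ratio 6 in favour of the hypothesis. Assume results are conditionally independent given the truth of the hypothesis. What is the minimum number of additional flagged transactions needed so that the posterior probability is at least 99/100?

5

Prior odds = 0.006/0.994 = 3/497.
Combined Bayes factor of the evidence already in hand = 1.4 × 6 × 1.2 = 10.08.
Odds after that evidence = (3/497) × 10.08 = 108/1775.
Target odds = 0.99/0.01 = 99.
Need 6ⁿ ≥ 99 ÷ (108/1775) = 19525/12.
6⁴ = 1296 falls short of 19525/12 but 6⁵ = 7776 reaches it, so n = 5.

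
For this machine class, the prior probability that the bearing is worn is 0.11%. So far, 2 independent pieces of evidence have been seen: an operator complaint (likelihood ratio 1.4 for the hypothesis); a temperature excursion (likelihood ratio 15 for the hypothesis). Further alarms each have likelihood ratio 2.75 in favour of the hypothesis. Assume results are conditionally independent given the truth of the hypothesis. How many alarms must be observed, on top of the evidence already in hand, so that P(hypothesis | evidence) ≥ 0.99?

9

Prior odds = 0.0011/0.9989 = 11/9989.
Combined Bayes factor of the evidence already in hand = 1.4 × 15 = 21.
Odds after that evidence = (11/9989) × 21 = 33/1427.
Target odds = 0.99/0.01 = 99.
Need 2.75ⁿ ≥ 99 ÷ (33/1427) = 4281.
2.75⁸ = 214358881/65536 falls short of 4281 but 2.75⁹ ≈8994.86 reaches it, so n = 9.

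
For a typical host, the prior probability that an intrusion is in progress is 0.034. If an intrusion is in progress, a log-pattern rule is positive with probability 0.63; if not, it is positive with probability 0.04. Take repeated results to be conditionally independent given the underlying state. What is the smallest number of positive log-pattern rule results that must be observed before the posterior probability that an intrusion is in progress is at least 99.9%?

4

Prior odds = 0.034/0.966 = 17/483.
Likelihood ratio of a positive = 0.63/0.04 = 15.75.
Target odds: 0.999 ÷ 0.001 = 999.
Require 15.75ⁿ ≥ 999 ÷ (17/483) = 482517/17.
15.75³ = 3906.984375 falls short of 482517/17 but 15.75⁴ = 15752961/256 reaches it, so n = 4.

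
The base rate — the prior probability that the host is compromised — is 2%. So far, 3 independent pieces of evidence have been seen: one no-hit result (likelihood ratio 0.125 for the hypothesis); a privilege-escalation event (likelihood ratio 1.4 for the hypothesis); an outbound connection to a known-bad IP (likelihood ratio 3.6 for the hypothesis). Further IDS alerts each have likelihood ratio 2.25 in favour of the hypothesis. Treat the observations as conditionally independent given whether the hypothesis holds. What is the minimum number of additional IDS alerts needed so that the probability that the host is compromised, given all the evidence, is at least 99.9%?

14

Prior odds = 0.02/0.98 = 1/49.
Combined Bayes factor of the evidence already in hand = 0.125 × 1.4 × 3.6 = 0.63.
Odds after that evidence = (1/49) × 0.63 = 9/700.
Target odds = 0.999/0.001 = 999.
Need 2.25ⁿ ≥ 999 ÷ (9/700) = 77700.
2.25¹³ ≈37876.8 falls short of 77700 but 2.25¹⁴ ≈85222.7 reaches it, so n = 14.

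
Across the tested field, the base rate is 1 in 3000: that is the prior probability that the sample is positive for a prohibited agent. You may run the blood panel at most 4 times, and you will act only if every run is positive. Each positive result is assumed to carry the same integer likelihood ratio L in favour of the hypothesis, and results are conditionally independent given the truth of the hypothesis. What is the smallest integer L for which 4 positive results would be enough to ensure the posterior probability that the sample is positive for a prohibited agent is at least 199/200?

Prior odds = (1/3000)/(2999/3000) = 1/2999.
Target odds = 0.995/0.005 = 199.
Need L⁴ ≥ 199 ÷ (1/2999) = 596801.
27⁴ = 531441 < 596801 ≤ 614656 = 28⁴, so L = 28.

28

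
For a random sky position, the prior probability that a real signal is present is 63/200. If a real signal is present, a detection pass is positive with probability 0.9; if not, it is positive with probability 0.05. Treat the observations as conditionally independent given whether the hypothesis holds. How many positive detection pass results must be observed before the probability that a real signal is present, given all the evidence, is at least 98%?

Prior odds: 0.315 ÷ 0.685 = 63/137.
Likelihood ratio of a positive = 0.9/0.05 = 18.
Target odds: 0.98 ÷ 0.02 = 49.
Require 18ⁿ ≥ 49 ÷ (63/137) = 959/9.
18¹ = 18 falls short of 959/9 but 18² = 324 reaches it, so n = 2.

2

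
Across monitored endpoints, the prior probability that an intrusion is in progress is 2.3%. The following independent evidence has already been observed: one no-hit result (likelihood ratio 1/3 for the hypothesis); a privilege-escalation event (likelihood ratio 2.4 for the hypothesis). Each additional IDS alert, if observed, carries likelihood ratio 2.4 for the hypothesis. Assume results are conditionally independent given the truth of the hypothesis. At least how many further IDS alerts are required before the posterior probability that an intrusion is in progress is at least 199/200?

11

Prior odds = 0.023/0.977 = 23/977.
Combined Bayes factor of the evidence already in hand = (1/3) × 2.4 = 0.8.
Odds after that evidence = (23/977) × 0.8 = 92/4885.
Target odds = 0.995/0.005 = 199.
Need 2.4ⁿ ≥ 199 ÷ (92/4885) = 972115/92.
2.4¹⁰ ≈6340.34 falls short of 972115/92 but 2.4¹¹ ≈15216.8 reaches it, so n = 11.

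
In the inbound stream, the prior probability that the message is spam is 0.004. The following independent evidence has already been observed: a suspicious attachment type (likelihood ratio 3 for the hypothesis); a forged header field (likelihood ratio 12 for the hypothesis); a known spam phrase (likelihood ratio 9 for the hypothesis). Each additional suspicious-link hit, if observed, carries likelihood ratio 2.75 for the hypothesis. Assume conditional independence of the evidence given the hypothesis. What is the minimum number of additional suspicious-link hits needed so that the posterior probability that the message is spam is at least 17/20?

Prior odds = 0.004/0.996 = 1/249.
Combined Bayes factor of the evidence already in hand = 3 × 12 × 9 = 324.
Odds after that evidence = (1/249) × 324 = 108/83.
Target odds = 0.85/0.15 = 17/3.
Need 2.75ⁿ ≥ 17/3 ÷ (108/83) = 1411/324.
2.75¹ = 2.75 falls short of 1411/324 but 2.75² = 7.5625 reaches it, so n = 2.

2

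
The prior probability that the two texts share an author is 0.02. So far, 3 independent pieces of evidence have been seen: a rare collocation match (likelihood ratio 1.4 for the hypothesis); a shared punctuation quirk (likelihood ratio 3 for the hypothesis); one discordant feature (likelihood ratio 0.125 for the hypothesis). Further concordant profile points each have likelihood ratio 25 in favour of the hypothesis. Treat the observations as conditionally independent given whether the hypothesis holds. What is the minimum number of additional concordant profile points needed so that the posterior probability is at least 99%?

Prior odds = 0.02/0.98 = 1/49.
Combined Bayes factor of the evidence already in hand = 1.4 × 3 × 0.125 = 0.525.
Odds after that evidence = (1/49) × 0.525 = 3/280.
Target odds = 0.99/0.01 = 99.
Need 25ⁿ ≥ 99 ÷ (3/280) = 9240.
25² = 625 falls short of 9240 but 25³ = 15625 reaches it, so n = 3.

3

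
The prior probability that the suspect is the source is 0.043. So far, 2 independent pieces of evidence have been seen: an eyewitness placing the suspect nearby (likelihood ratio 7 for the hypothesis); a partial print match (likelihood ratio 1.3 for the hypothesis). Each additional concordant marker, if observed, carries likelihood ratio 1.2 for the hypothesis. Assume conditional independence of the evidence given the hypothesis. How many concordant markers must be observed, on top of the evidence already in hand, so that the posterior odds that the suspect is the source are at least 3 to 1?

Prior odds = 0.043/0.957 = 43/957.
Combined Bayes factor of the evidence already in hand = 7 × 1.3 = 9.1.
Odds after that evidence = (43/957) × 9.1 = 3913/9570.
Target odds = 3.
Need 1.2ⁿ ≥ 3 ÷ (3913/9570) = 28710/3913.
1.2¹⁰ = 60466176/9765625 falls short of 28710/3913 but 1.2¹¹ = 362797056/48828125 reaches it, so n = 11.

11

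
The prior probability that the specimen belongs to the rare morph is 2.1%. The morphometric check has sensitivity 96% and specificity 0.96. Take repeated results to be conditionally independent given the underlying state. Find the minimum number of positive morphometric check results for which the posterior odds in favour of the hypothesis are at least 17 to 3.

Prior odds = 0.021/0.979 = 21/979.
False-positive rate = 1 − 0.96 = 0.04; likelihood ratio of a positive = 0.96/0.04 = 24.
Target odds = 17/3.
Require 24ⁿ ≥ 17/3 ÷ (21/979) = 16643/63.
24¹ = 24 falls short of 16643/63 but 24² = 576 reaches it, so n = 2.

2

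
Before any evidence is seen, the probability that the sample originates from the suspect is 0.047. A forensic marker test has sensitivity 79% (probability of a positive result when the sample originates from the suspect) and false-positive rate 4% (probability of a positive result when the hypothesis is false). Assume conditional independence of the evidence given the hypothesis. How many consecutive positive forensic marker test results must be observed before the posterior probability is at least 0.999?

4

Prior odds: 0.047 ÷ 0.953 = 47/953.
Likelihood ratio of a positive result = 0.79/0.04 = 19.75.
Target posterior odds = 0.999/0.001 = 999.
Require 19.75ⁿ ≥ 999 ÷ (47/953) = 952047/47.
19.75³ = 7703.734375 falls short of 952047/47 but 19.75⁴ = 38950081/256 reaches it, so n = 4.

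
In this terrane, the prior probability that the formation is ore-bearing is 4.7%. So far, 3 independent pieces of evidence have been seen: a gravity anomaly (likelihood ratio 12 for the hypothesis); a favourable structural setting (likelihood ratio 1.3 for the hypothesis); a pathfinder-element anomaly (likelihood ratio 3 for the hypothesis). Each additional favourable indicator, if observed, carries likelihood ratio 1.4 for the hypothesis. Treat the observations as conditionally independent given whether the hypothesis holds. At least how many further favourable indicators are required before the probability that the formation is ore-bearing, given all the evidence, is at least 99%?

Prior odds = 0.047/0.953 = 47/953.
Combined Bayes factor of the evidence already in hand = 12 × 1.3 × 3 = 46.8.
Odds after that evidence = (47/953) × 46.8 = 10998/4765.
Target odds = 0.99/0.01 = 99.
Need 1.4ⁿ ≥ 99 ÷ (10998/4765) = 52415/1222.
1.4¹¹ ≈40.4957 falls short of 52415/1222 but 1.4¹² ≈56.6939 reaches it, so n = 12.

12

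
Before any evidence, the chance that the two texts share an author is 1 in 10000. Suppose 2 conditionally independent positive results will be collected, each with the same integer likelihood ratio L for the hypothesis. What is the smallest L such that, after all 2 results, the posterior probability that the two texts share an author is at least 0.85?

239

Prior odds = 0.0001/0.9999 = 1/9999.
Target odds = 0.85/0.15 = 17/3.
Need L² ≥ 17/3 ÷ (1/9999) = 56661.
238² = 56644 < 56661 ≤ 57121 = 239², so L = 239.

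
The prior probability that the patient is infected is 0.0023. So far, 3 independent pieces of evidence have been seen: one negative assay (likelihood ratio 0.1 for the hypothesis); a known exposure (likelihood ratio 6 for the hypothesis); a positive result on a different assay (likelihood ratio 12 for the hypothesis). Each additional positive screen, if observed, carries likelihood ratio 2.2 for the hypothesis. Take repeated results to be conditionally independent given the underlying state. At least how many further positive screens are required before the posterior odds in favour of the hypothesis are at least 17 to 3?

8

Prior odds = 0.0023/0.9977 = 23/9977.
Combined Bayes factor of the evidence already in hand = 0.1 × 6 × 12 = 7.2.
Odds after that evidence = (23/9977) × 7.2 = 828/49885.
Target odds = 17/3.
Need 2.2ⁿ ≥ 17/3 ÷ (828/49885) = 848045/2484.
2.2⁷ = 19487171/78125 falls short of 848045/2484 but 2.2⁸ = 214358881/390625 reaches it, so n = 8.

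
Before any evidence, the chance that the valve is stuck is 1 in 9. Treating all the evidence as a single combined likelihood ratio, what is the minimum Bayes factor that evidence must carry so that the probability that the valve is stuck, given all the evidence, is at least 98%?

Prior odds = (1/9)/(8/9) = 0.125.
Target odds = 0.98/0.02 = 49.
Required Bayes factor = 49 ÷ 0.125 = 392.

392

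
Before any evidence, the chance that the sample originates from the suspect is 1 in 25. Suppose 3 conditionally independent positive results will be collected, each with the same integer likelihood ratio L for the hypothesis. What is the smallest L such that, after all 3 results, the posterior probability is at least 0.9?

6

Prior odds = 0.04/0.96 = 1/24.
Target odds = 0.9/0.1 = 9.
Need L³ ≥ 9 ÷ (1/24) = 216.
5³ = 125 < 216 ≤ 216 = 6³, so L = 6.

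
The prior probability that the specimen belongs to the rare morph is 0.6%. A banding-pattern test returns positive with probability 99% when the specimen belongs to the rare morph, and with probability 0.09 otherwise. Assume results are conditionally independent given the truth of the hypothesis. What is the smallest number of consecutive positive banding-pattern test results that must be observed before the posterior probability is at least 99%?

5

Prior odds = 0.006/0.994 = 3/497.
Likelihood ratio of a positive result = 0.99/0.09 = 11.
Target odds: 0.99 ÷ 0.01 = 99.
Require 11ⁿ ≥ 99 ÷ (3/497) = 16401.
11⁴ = 14641 falls short of 16401 but 11⁵ = 161051 reaches it, so n = 5.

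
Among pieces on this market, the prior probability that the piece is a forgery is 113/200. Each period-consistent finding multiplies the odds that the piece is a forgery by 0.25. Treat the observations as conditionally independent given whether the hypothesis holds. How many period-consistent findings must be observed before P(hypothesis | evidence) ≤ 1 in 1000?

Prior odds = 0.565/0.435 = 113/87.
Likelihood ratio per period-consistent finding = 0.25.
Target posterior odds = 0.001/0.999 = 1/999.
Require 0.25ⁿ ≤ 1/999 ÷ (113/87) = 29/37629.
0.25⁵ = 1/1024 is still above 29/37629 but 0.25⁶ = 1/4096 is at or below it, so n = 6.

6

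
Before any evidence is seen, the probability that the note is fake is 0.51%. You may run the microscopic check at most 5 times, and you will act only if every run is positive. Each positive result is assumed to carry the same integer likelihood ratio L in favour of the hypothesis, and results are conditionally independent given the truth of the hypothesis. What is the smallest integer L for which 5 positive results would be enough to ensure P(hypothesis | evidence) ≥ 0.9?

Prior odds = 0.0051/0.9949 = 51/9949.
Target odds = 0.9/0.1 = 9.
Need L⁵ ≥ 9 ÷ (51/9949) = 29847/17.
4⁵ = 1024 < 29847/17 ≤ 3125 = 5⁵, so L = 5.

5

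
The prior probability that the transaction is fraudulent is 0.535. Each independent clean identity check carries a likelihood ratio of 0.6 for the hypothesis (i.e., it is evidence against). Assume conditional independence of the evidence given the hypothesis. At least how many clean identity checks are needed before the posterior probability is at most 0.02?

8

Prior odds = 0.535/0.465 = 107/93.
Likelihood ratio per clean identity check = 0.6.
Target odds: 0.02 ÷ 0.98 = 1/49.
Require 0.6ⁿ ≤ 1/49 ÷ (107/93) = 93/5243.
0.6⁷ = 2187/78125 is still above 93/5243 but 0.6⁸ = 6561/390625 is at or below it, so n = 8.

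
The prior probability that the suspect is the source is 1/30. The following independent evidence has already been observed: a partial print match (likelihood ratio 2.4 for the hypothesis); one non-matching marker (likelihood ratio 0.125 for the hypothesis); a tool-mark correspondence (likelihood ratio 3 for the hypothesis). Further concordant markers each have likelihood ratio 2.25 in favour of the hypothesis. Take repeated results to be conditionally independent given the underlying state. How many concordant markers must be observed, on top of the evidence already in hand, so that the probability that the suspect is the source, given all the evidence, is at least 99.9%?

Prior odds = (1/30)/(29/30) = 1/29.
Combined Bayes factor of the evidence already in hand = 2.4 × 0.125 × 3 = 0.9.
Odds after that evidence = (1/29) × 0.9 = 9/290.
Target odds = 0.999/0.001 = 999.
Need 2.25ⁿ ≥ 999 ÷ (9/290) = 32190.
2.25¹² ≈16834.1 falls short of 32190 but 2.25¹³ ≈37876.8 reaches it, so n = 13.

13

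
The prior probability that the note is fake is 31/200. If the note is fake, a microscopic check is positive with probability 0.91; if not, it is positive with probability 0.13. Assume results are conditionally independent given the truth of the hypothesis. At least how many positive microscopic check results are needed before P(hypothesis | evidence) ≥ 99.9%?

5

Prior odds = 0.155/0.845 = 31/169.
Likelihood ratio of a positive = 0.91/0.13 = 7.
Target posterior odds = 0.999/0.001 = 999.
Need (31/169) × 7ⁿ ≥ 999, i.e. 7ⁿ ≥ 168831/31.
7⁴ = 2401 falls short of 168831/31 but 7⁵ = 16807 reaches it, so n = 5.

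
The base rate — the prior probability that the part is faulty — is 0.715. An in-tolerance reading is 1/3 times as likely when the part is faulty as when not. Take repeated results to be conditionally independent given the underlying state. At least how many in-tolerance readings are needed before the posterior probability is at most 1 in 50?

Prior odds: 0.715 ÷ 0.285 = 143/57.
Likelihood ratio per in-tolerance reading = 1/3.
Target posterior odds = 0.02/0.98 = 1/49.
Require (1/3)ⁿ ≤ 1/49 ÷ (143/57) = 57/7007.
(1/3)⁴ = 1/81 is still above 57/7007 but (1/3)⁵ = 1/243 is at or below it, so n = 5.

5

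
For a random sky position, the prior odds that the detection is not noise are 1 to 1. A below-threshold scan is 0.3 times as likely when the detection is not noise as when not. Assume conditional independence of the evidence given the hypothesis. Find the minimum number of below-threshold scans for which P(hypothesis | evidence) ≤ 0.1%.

Prior odds = 1.
Likelihood ratio per below-threshold scan = 0.3.
Target posterior odds = 0.001/0.999 = 1/999.
Require 0.3ⁿ ≤ 1/999 ÷ 1 = 1/999.
0.3⁵ = 243/100000 is still above 1/999 but 0.3⁶ = 729/1000000 is at or below it, so n = 6.

6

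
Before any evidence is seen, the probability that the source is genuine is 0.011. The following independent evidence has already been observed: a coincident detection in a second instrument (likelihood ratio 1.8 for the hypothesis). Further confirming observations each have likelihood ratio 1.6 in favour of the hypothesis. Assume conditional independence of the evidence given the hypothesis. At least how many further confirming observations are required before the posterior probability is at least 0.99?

Prior odds = 0.011/0.989 = 11/989.
Bayes factor of the evidence already in hand = 1.8.
Odds after that evidence = (11/989) × 1.8 = 99/4945.
Target odds = 0.99/0.01 = 99.
Need 1.6ⁿ ≥ 99 ÷ (99/4945) = 4945.
1.6¹⁸ ≈4722.37 falls short of 4945 but 1.6¹⁹ ≈7555.79 reaches it, so n = 19.

19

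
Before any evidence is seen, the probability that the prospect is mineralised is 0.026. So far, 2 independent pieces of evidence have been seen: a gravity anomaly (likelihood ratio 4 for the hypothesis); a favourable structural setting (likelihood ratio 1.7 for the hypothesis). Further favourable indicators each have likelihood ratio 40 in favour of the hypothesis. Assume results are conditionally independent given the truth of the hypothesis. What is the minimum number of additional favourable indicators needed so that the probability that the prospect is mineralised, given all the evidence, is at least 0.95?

Prior odds = 0.026/0.974 = 13/487.
Combined Bayes factor of the evidence already in hand = 4 × 1.7 = 6.8.
Odds after that evidence = (13/487) × 6.8 = 442/2435.
Target odds = 0.95/0.05 = 19.
Need 40ⁿ ≥ 19 ÷ (442/2435) = 46265/442.
40¹ = 40 falls short of 46265/442 but 40² = 1600 reaches it, so n = 2.

2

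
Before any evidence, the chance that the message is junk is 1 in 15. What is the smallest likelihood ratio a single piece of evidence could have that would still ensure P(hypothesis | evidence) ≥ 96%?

336

Prior odds = (1/15)/(14/15) = 1/14.
Target odds = 0.96/0.04 = 24.
Required Bayes factor = 24 ÷ (1/14) = 336.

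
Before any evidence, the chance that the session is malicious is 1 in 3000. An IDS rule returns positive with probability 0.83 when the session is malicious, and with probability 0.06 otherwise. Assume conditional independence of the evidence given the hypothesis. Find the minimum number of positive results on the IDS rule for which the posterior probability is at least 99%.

5

Prior odds = (1/3000)/(2999/3000) = 1/2999.
Likelihood ratio of a positive result = 0.83/0.06 = 83/6.
Target odds: 0.99 ÷ 0.01 = 99.
Require (83/6)ⁿ ≥ 99 ÷ (1/2999) = 296901.
(83/6)⁴ = 47458321/1296 falls short of 296901 but (83/6)⁵ ≈506564 reaches it, so n = 5.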